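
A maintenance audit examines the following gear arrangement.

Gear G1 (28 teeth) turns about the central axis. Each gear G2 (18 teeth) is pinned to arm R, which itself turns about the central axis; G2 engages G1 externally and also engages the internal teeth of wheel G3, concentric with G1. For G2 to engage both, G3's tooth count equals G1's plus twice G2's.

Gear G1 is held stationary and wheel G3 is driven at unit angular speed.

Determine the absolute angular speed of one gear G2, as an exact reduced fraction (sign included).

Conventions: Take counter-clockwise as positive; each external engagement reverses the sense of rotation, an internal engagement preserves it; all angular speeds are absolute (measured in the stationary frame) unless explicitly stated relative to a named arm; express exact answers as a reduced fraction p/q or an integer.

16/9

planetary set (28T centre, 18T on arm, 64T internal) — Willis relation
ring teeth: 28 + 2·18 = 64
28(ω_sun−ω_arm) = −64(ω_ring−ω_arm),  ω_sun = 0, ω_ring = 1
28(0−ω_arm) = −64(1−ω_arm)  ⇒  92·ω_arm = 64  ⇒  ω_arm = 16/23
sun–planet mesh: 28·(0−16/23) = −18·(ω_p−ω_arm)  ⇒  ω_p−ω_arm = 224/207
ω_p = 16/23 + 224/207 = 16/9
exact speed ratio = 16/9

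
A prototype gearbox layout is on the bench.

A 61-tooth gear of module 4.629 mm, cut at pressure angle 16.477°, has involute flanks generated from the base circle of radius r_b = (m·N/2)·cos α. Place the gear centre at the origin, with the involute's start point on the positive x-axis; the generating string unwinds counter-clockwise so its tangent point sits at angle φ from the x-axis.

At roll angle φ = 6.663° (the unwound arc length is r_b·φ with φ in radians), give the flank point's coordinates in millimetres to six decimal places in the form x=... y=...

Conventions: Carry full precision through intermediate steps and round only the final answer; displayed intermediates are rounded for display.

class = single-mesh tooth geometry [base-circle involute, m = 4.629, 61T]
pitch radius r_p = m·N/2 = 4.629·61/2 = 141.184500
base radius r_b = r_p·cos α = 141.184500·cos 16.477° = 135.386571
roll angle φ = 6.663° = 0.11629129 rad
x = r_b·(cos φ + φ·sin φ) = 136.298939
y = r_b·(sin φ − φ·cos φ) = 0.070878

x=136.298939 y=0.070878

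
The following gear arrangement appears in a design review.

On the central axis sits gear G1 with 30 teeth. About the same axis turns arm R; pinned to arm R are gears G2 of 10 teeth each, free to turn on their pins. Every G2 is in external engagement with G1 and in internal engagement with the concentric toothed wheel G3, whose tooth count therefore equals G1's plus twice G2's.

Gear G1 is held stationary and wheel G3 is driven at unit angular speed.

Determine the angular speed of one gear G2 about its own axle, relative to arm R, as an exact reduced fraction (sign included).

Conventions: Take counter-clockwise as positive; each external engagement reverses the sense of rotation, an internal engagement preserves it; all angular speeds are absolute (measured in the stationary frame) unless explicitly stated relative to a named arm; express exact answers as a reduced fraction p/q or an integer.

15/8

topology: planetary set — G1 30T / G2 10T / G3 50T, arm = carrier (Willis)
ring teeth: 30 + 2·10 = 50
30(ω_sun−ω_arm) = −50(ω_ring−ω_arm),  ω_sun = 0, ω_ring = 1
30(0−ω_arm) = −50(1−ω_arm)  ⇒  80·ω_arm = 50  ⇒  ω_arm = 5/8
sun–planet mesh: 30·(0−5/8) = −10·(ω_p−ω_arm)  ⇒  ω_p−ω_arm = 15/8
exact speed ratio = 15/8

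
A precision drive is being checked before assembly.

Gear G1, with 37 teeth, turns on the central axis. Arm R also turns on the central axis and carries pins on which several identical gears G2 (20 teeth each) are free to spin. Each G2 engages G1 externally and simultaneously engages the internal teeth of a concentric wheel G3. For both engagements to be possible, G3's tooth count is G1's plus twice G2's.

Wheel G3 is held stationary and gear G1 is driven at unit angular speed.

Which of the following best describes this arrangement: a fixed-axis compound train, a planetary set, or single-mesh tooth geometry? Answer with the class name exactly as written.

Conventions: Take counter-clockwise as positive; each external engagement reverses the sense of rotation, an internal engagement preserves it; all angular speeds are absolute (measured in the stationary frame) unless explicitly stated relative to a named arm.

recognized (axles ride arm R): planetary set, 37/20/77 teeth
classification: planetary set

planetary set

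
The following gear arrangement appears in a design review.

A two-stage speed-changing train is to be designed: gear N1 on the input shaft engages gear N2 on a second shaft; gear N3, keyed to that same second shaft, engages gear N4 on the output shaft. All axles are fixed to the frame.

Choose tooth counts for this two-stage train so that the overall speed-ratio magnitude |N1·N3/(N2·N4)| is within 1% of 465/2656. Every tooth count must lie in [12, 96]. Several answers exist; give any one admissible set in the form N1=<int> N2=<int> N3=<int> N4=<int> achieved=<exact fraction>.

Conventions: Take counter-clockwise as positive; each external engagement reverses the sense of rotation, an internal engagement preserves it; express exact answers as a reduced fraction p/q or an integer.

2-stage fixed-axis compound train for ratio 465/2656
target = 465/2656 in lowest terms: an exact hit needs N1·N3 = k·465 and N2·N4 = k·2656 for one integer k, every count in [12, 96]; additionally prefer no 1:1 stage (N1 ≠ N2, N3 ≠ N4)
k = 1: N1·N3 = 465 = 15·31, N2·N4 = 2656 = 32·83
achieved = 15·31/(32·83) = 465/2656; |achieved − target| = 0 ≤ 93/53120 ✓

N1=15 N2=32 N3=31 N4=83 achieved=465/2656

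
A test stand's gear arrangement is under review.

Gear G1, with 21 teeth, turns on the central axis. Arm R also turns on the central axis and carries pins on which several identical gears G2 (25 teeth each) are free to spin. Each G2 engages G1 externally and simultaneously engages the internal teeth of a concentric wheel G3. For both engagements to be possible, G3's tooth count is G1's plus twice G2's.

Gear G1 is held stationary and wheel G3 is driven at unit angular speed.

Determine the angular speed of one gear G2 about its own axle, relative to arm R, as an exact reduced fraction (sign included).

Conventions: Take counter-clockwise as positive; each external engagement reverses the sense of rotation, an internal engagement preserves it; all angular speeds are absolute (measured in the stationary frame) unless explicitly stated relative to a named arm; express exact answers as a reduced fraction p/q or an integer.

1491/2300

topology: planetary set — G1 21T / G2 25T / G3 71T, arm = carrier (Willis)
ring teeth: 21 + 2·25 = 71
21(ω_sun−ω_arm) = −71(ω_ring−ω_arm),  ω_sun = 0, ω_ring = 1
21(0−ω_arm) = −71(1−ω_arm)  ⇒  92·ω_arm = 71  ⇒  ω_arm = 71/92
sun–planet mesh: 21·(0−71/92) = −25·(ω_p−ω_arm)  ⇒  ω_p−ω_arm = 1491/2300
exact speed ratio = 1491/2300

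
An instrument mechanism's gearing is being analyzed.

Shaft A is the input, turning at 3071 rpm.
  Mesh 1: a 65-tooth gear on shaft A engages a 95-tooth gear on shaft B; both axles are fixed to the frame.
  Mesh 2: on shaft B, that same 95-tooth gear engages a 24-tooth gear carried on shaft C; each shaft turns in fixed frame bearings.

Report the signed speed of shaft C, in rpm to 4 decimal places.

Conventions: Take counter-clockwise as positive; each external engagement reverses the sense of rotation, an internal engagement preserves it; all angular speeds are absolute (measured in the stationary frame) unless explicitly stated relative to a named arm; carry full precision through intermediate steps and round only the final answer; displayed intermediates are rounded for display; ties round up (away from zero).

class = fixed-axis compound train [2 meshes; 2 ratios multiply, 2 sense flips]
mesh 1 [65T→95T]: ω = 3071.0000×65/95 = 2101.2105 rpm, sense flips to −
mesh 2 [95T→24T]: ω = 2101.2105×95/24 = 8317.2917 rpm, sense flips to +
signed output speed = +8317.2917 rpm

+8317.2917 rpm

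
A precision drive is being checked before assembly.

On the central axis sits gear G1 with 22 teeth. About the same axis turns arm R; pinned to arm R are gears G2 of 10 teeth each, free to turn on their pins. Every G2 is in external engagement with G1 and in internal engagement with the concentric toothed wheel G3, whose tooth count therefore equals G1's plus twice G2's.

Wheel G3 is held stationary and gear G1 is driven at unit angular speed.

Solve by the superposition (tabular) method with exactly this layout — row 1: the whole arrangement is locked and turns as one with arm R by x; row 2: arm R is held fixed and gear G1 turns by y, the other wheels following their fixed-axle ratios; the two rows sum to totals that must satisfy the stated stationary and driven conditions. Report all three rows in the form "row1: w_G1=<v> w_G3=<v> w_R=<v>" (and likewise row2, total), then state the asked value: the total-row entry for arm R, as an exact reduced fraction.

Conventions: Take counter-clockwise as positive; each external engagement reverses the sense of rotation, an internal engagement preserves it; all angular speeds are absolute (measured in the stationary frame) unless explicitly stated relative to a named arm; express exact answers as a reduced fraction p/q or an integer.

row1: w_G1=11/32 w_G3=11/32 w_R=11/32
row2: w_G1=21/32 w_G3=-11/32 w_R=0
total: w_G1=1 w_G3=0 w_R=11/32
asked value: 11/32

topology: planetary set — G1 22T / G2 10T / G3 42T, arm = carrier (Willis)
superposition row 1 [locked train]: every member turns x
row 2 (arm held, sun turns y): ω_ring = −(22/42)·y, ω_arm = 0
boundary: total ω_ring = x − (22/42)·y = 0 and total ω_sun = x + y = 1  ⇒  y = 21/32, x = 11/32
row 2 ring = −(22/42)·21/32 = -11/32
totals (row 1 + row 2): sun 11/32 + 21/32 = 1, ring 11/32 + (-11/32) = 0, arm 11/32 + 0 = 11/32
asked cell (total, arm) = 11/32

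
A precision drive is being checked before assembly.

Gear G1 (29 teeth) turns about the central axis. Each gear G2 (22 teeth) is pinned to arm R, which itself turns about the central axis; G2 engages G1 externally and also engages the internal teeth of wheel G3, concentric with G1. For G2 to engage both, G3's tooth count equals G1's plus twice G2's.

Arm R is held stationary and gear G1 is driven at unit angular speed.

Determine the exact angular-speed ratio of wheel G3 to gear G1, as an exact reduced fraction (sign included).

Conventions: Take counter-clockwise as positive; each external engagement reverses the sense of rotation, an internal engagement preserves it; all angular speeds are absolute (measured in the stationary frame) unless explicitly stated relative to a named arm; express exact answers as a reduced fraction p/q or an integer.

-29/73

topology: planetary set — G1 29T / G2 22T / G3 73T, arm = carrier (Willis)
ring teeth: 29 + 2·22 = 73
29(ω_sun−ω_arm) = −73(ω_ring−ω_arm),  ω_arm = 0, ω_sun = 1
ω_ring = 0 − (29/73)(1−0) = -29/73
ω_out/ω_in = -29/73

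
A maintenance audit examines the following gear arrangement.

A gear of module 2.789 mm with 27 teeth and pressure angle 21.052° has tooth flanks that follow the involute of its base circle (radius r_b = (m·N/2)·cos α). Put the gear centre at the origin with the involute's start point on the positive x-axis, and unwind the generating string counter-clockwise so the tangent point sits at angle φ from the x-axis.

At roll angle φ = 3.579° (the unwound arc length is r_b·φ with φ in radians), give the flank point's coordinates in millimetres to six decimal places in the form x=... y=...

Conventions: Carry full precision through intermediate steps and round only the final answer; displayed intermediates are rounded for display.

x=35.206930 y=0.002854

recognized (one wheel, involute flank): single-mesh tooth geometry, m = 2.789, N = 27
pitch radius r_p = m·N/2 = 2.789·27/2 = 37.651500
base radius r_b = r_p·cos α = 37.651500·cos 21.052° = 35.138443
roll angle φ = 3.579° = 0.06246533 rad
x = r_b·(cos φ + φ·sin φ) = 35.206930
y = r_b·(sin φ − φ·cos φ) = 0.002854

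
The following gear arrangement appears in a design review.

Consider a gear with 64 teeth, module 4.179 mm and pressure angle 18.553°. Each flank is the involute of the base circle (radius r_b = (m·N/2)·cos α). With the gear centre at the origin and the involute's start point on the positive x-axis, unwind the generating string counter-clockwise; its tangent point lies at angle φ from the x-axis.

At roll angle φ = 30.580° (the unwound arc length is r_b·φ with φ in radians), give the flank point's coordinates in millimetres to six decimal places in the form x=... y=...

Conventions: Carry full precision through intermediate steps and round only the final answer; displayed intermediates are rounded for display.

x=143.569341 y=6.243751

single-mesh involute tooth geometry (64T wheel at module 4.179)
pitch radius r_p = m·N/2 = 4.179·64/2 = 133.728000
base radius r_b = r_p·cos α = 133.728000·cos 18.553° = 126.778120
roll angle φ = 30.580° = 0.53372169 rad
x = r_b·(cos φ + φ·sin φ) = 143.569341
y = r_b·(sin φ − φ·cos φ) = 6.243751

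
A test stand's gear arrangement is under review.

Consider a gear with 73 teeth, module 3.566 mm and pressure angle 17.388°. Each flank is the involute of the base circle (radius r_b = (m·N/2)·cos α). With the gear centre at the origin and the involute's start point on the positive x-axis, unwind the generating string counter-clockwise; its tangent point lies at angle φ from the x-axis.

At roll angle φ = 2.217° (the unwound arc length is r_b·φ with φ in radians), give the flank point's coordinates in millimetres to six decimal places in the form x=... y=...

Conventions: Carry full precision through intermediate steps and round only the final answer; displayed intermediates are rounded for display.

single-mesh involute tooth geometry (73T wheel at module 3.566)
pitch radius r_p = m·N/2 = 3.566·73/2 = 130.159000
base radius r_b = r_p·cos α = 130.159000·cos 17.388° = 124.211116
roll angle φ = 2.217° = 0.03869395 rad
x = r_b·(cos φ + φ·sin φ) = 124.304067
y = r_b·(sin φ − φ·cos φ) = 0.002398

x=124.304067 y=0.002398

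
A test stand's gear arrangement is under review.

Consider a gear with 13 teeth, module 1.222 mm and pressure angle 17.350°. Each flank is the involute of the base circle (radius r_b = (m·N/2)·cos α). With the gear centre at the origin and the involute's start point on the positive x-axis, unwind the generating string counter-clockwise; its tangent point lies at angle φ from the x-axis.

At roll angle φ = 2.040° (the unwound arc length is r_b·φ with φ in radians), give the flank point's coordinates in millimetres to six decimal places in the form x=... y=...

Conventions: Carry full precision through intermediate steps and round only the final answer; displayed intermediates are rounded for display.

recognized (one wheel, involute flank): single-mesh tooth geometry, m = 1.222, N = 13
pitch radius r_p = m·N/2 = 1.222·13/2 = 7.943000
base radius r_b = r_p·cos α = 7.943000·cos 17.350° = 7.581601
roll angle φ = 2.040° = 0.03560472 rad
x = r_b·(cos φ + φ·sin φ) = 7.586405
y = r_b·(sin φ − φ·cos φ) = 0.000114

x=7.586405 y=0.000114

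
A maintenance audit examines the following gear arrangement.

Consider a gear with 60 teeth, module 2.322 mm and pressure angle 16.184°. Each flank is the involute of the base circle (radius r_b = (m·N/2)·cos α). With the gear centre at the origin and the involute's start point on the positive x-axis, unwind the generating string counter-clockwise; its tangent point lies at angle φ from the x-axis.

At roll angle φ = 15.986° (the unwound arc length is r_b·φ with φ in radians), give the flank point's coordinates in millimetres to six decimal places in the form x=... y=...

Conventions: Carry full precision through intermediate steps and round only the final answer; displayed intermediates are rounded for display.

class = single-mesh tooth geometry [base-circle involute, m = 2.322, 60T]
pitch radius r_p = m·N/2 = 2.322·60/2 = 69.660000
base radius r_b = r_p·cos α = 69.660000·cos 16.184° = 66.899483
roll angle φ = 15.986° = 0.27900833 rad
x = r_b·(cos φ + φ·sin φ) = 69.452942
y = r_b·(sin φ − φ·cos φ) = 0.480583

x=69.452942 y=0.480583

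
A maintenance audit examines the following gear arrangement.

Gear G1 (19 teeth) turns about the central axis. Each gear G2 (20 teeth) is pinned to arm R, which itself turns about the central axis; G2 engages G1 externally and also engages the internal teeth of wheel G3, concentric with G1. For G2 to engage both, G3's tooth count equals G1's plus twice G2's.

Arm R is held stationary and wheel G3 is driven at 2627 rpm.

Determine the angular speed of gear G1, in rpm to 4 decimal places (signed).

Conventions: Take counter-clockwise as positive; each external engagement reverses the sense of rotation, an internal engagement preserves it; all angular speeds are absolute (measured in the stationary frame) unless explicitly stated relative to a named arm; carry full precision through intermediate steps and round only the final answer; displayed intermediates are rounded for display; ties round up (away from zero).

-8157.5263 rpm

recognized (axles ride arm R): planetary set, 19/20/59 teeth
normalise by the input: solve with ω_ring = 1, then scale by 2627 rpm
ring teeth: 19 + 2·20 = 59
19(ω_sun−ω_arm) = −59(ω_ring−ω_arm),  ω_arm = 0, ω_ring = 1
ω_sun = 0 − (59/19)(1−0) = -59/19
scale: ω_sun = -59/19 × 2627 rpm = -8157.5263 rpm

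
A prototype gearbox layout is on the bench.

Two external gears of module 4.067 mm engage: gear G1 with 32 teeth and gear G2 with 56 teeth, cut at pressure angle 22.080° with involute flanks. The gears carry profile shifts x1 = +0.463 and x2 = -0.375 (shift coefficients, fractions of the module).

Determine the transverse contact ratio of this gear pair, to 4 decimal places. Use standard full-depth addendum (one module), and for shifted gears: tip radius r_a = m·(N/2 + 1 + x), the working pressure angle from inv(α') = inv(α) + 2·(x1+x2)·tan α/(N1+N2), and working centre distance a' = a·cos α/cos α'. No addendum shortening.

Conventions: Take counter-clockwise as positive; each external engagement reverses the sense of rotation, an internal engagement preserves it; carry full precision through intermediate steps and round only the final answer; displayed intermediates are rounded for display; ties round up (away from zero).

1.5615

recognized (one external pair, fixed centres): single-mesh tooth geometry, m = 4.067, N1 = 32, N2 = 56
base radii: r_b1 = 60.299613, r_b2 = 105.524323
tip radii: r_a1 = 71.022021, r_a2 = 116.417875
inv(α') = inv(22.080°) + 2·(+0.463-0.375)·tan α/(32+56) = 0.02109393  ⇒  α' = 22.35858°
a' = a·cos α / cos α' = 178.9480·cos 22.080°/cos 22.35858° = 179.303760
action lengths: √(r_a1²−r_b1²) = 37.524447, √(r_a2²−r_b2²) = 49.170508
base pitch p_b = π·m·cos α = 11.839801
CR = (37.524447 + 49.170508 − 179.303760·sin 22.35858°)/11.839801 = 1.561468
contact ratio ≈ 1.5615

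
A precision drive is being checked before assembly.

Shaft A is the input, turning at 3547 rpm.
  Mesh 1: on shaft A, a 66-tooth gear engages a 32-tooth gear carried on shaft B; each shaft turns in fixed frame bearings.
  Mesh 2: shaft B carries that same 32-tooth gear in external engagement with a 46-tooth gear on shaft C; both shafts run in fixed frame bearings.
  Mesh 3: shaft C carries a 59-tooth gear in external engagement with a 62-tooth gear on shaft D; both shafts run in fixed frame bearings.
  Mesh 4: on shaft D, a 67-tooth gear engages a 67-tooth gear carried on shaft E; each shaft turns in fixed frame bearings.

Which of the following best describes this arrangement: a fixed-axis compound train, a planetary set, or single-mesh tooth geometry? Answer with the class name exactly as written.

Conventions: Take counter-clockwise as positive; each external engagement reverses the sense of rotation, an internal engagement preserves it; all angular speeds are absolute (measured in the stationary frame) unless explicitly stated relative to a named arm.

fixed-axis compound train

recognized (5 fixed axles, 4 meshes): fixed-axis compound train
classification: fixed-axis compound train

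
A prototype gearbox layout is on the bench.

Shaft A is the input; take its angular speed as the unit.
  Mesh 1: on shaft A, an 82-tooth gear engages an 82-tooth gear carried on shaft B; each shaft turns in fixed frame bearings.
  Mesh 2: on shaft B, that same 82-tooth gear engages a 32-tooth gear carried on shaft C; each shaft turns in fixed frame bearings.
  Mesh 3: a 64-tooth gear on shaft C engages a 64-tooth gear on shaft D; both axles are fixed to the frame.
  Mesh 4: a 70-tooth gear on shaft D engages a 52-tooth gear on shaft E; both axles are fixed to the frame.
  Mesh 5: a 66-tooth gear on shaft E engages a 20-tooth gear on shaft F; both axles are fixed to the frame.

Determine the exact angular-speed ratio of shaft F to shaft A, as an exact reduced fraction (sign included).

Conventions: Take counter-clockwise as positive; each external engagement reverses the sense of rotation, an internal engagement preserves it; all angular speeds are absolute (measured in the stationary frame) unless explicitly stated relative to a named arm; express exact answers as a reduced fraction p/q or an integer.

-9471/832

class = fixed-axis compound train [5 meshes; 5 ratios multiply, 5 sense flips]
mesh 1 [82T→82T]: running ratio 1, sense −
mesh 2 [82T→32T]: running ratio 41/16, sense +
mesh 3 [64T→64T]: running ratio 41/16, sense −
mesh 4 [70T→52T]: running ratio 1435/416, sense +
mesh 5 [66T→20T]: running ratio 9471/832, sense −
ω_out/ω_in = -9471/832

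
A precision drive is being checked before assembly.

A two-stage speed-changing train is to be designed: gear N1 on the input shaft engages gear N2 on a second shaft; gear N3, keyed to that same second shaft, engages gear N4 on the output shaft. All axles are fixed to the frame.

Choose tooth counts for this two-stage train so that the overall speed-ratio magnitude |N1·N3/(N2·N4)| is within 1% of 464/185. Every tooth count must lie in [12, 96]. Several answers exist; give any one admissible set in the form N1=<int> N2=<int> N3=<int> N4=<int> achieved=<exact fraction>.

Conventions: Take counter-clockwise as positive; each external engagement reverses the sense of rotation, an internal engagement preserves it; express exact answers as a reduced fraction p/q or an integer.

topology: fixed-axis compound train — 2 stages, target 464/185
target = 464/185 in lowest terms: an exact hit needs N1·N3 = k·464 and N2·N4 = k·185 for one integer k, every count in [12, 96]; additionally prefer no 1:1 stage (N1 ≠ N2, N3 ≠ N4)
k = 1…2: no 1:1-free in-range split of k·464 and k·185 into factor pairs; take k = 3
k = 3: N1·N3 = 1392 = 16·87, N2·N4 = 555 = 15·37
achieved = 16·87/(15·37) = 464/185; |achieved − target| = 0 ≤ 116/4625 ✓

N1=16 N2=15 N3=87 N4=37 achieved=464/185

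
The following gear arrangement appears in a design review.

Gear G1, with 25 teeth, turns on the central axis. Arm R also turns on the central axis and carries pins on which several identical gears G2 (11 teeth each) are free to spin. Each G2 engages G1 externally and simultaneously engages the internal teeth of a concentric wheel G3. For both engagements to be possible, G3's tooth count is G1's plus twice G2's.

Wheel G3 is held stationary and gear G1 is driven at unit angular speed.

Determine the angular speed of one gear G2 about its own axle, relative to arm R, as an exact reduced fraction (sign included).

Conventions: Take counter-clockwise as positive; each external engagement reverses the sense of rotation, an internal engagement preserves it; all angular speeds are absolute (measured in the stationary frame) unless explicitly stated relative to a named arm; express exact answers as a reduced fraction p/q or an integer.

-1175/792

topology: planetary set — G1 25T / G2 11T / G3 47T, arm = carrier (Willis)
ring teeth: 25 + 2·11 = 47
25(ω_sun−ω_arm) = −47(ω_ring−ω_arm),  ω_ring = 0, ω_sun = 1
25(1−ω_arm) = −47(0−ω_arm)  ⇒  72·ω_arm = 25  ⇒  ω_arm = 25/72
sun–planet mesh: 25·(1−25/72) = −11·(ω_p−ω_arm)  ⇒  ω_p−ω_arm = -1175/792
exact speed ratio = -1175/792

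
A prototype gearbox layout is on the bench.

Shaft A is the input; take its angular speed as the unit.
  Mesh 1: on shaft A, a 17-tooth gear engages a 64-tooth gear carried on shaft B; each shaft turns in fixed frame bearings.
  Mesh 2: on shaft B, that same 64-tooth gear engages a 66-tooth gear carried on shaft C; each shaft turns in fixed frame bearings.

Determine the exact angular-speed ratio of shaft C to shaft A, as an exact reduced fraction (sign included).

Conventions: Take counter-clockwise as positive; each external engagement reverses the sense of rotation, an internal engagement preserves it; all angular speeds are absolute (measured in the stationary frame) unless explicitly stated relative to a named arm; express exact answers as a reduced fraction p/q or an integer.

class = fixed-axis compound train [2 meshes; 2 ratios multiply, 2 sense flips]
mesh 1 [17T→64T]: running ratio 17/64, sense −
mesh 2 [64T→66T]: running ratio 17/66, sense +
ω_out/ω_in = 17/66

17/66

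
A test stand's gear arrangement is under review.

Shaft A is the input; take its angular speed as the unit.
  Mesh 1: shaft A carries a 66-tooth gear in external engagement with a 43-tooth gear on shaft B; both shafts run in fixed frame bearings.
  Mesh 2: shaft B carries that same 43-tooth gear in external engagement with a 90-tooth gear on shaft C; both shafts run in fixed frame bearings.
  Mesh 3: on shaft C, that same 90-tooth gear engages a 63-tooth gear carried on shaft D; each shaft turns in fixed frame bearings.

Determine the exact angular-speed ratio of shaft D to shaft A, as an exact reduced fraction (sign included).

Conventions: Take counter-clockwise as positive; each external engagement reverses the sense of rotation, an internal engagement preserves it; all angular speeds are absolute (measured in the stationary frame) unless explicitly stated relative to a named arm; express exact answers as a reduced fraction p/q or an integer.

class = fixed-axis compound train [3 meshes; 3 ratios multiply, 3 sense flips]
mesh 1 [66T→43T]: running ratio 66/43, sense −
mesh 2 [43T→90T]: running ratio 11/15, sense +
mesh 3 [90T→63T]: running ratio 22/21, sense −
ω_out/ω_in = -22/21

-22/21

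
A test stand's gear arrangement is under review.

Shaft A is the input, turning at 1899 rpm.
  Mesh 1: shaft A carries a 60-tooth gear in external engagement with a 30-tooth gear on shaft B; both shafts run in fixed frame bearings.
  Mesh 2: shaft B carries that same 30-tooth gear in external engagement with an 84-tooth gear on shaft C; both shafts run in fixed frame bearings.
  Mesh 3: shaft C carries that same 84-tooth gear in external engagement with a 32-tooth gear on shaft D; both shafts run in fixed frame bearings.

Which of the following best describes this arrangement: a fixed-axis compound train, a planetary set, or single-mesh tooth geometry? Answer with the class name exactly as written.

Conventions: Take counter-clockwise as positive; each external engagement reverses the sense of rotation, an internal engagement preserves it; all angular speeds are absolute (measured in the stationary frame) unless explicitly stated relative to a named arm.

class = fixed-axis compound train [3 meshes; 3 ratios multiply, 3 sense flips]
classification: fixed-axis compound train

fixed-axis compound train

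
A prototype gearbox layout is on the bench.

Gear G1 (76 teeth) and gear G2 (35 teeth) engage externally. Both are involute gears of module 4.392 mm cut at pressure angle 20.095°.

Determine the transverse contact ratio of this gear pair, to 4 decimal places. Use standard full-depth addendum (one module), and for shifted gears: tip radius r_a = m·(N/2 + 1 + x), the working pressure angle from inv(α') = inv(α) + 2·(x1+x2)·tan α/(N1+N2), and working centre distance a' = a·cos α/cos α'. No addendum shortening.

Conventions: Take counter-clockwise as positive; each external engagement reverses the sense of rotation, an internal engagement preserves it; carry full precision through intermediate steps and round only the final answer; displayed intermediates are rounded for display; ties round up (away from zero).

1.7477

topology: single-mesh involute geometry — m = 4.392, 76T/35T pair
base radii: r_b1 = 156.736079, r_b2 = 72.181089
tip radii: r_a1 = 171.288000, r_a2 = 81.252000
no profile shift: α' = α, a' = a
action lengths: √(r_a1²−r_b1²) = 69.089656, √(r_a2²−r_b2²) = 37.306540
base pitch p_b = π·m·cos α = 12.957919
CR = (69.089656 + 37.306540 − 243.756000·sin 20.09500°)/12.957919 = 1.747739
contact ratio ≈ 1.7477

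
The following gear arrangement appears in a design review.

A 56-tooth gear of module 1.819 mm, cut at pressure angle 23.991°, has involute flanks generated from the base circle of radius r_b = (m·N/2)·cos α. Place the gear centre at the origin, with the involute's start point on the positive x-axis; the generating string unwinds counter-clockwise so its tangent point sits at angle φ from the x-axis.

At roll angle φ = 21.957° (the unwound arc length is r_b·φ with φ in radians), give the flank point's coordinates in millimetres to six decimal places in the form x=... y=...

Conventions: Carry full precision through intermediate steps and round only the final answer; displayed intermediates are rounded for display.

topology: single-mesh involute geometry — m = 1.819, N = 56
pitch radius r_p = m·N/2 = 1.819·56/2 = 50.932000
base radius r_b = r_p·cos α = 50.932000·cos 23.991° = 46.531951
roll angle φ = 21.957° = 0.38322194 rad
x = r_b·(cos φ + φ·sin φ) = 49.824342
y = r_b·(sin φ − φ·cos φ) = 0.860181

x=49.824342 y=0.860181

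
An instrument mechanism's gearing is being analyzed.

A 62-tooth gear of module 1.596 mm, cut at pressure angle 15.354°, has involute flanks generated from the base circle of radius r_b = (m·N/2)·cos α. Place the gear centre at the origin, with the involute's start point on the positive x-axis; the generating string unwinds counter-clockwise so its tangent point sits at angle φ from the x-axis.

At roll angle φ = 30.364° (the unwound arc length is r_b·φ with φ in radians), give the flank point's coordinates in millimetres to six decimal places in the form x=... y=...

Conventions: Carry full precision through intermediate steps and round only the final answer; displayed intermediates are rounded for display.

x=53.946673 y=2.301187

recognized (one wheel, involute flank): single-mesh tooth geometry, m = 1.596, N = 62
pitch radius r_p = m·N/2 = 1.596·62/2 = 49.476000
base radius r_b = r_p·cos α = 49.476000·cos 15.354° = 47.710117
roll angle φ = 30.364° = 0.52995177 rad
x = r_b·(cos φ + φ·sin φ) = 53.946673
y = r_b·(sin φ − φ·cos φ) = 2.301187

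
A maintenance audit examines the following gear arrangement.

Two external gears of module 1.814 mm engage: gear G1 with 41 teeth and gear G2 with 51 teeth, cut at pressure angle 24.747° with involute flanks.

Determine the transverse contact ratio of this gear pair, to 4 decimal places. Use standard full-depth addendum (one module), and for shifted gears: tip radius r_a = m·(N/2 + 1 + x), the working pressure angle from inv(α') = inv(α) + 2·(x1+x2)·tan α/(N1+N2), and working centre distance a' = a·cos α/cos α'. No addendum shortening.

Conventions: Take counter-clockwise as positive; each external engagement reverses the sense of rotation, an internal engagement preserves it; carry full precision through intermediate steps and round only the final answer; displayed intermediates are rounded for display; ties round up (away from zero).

1.5351

recognized (one external pair, fixed centres): single-mesh tooth geometry, m = 1.814, N1 = 41, N2 = 51
base radii: r_b1 = 33.771935, r_b2 = 42.008993
tip radii: r_a1 = 39.001000, r_a2 = 48.071000
no profile shift: α' = α, a' = a
action lengths: √(r_a1²−r_b1²) = 19.507291, √(r_a2²−r_b2²) = 23.368046
base pitch p_b = π·m·cos α = 5.175496
CR = (19.507291 + 23.368046 − 83.444000·sin 24.74700°)/5.175496 = 1.535053
contact ratio ≈ 1.5351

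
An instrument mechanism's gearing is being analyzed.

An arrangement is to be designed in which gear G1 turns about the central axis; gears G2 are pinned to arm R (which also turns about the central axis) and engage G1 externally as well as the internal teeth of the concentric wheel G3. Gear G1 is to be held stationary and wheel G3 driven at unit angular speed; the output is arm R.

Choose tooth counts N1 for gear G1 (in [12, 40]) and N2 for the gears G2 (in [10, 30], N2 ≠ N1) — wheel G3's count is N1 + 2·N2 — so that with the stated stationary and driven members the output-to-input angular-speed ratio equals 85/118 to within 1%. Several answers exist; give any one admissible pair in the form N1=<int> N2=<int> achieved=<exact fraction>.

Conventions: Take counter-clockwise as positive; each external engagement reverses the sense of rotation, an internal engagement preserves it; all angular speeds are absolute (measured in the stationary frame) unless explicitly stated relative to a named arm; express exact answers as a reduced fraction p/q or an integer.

topology: planetary set — design target 85/118, arm = carrier (Willis)
Willis with ω_sun = 0: ω_arm/ω_ring = N3/(N1+N3); set equal to 85/118  ⇒  N3/N1 = (85/118)/(1 − 85/118) = 85/33
N3 = N1 + 2·N2  ⇒  N2/N1 = (N3/N1 − 1)/2 = (85/33 − 1)/2 = 26/33
smallest multiple with N1 ≥ 12 and N2 ≥ 10: k = 1  ⇒  N1 = 1·33 = 33, N2 = 1·26 = 26 (N1 ≤ 40, N2 ≤ 30, N2 ≠ N1 ✓), N3 = 33 + 2·26 = 85
check: N3/(N1+N3) with N1 = 33, N3 = 85 gives 85/118; |achieved − target| = 0 ≤ 17/2360 ✓

N1=33 N2=26 achieved=85/118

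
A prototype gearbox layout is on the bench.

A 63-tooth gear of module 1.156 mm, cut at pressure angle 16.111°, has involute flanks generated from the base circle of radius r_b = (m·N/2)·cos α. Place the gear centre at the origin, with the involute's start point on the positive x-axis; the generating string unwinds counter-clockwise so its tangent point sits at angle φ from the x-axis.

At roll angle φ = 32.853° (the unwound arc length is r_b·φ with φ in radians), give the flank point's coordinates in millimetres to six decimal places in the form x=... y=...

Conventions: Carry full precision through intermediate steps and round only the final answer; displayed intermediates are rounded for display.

topology: single-mesh involute geometry — m = 1.156, N = 63
pitch radius r_p = m·N/2 = 1.156·63/2 = 36.414000
base radius r_b = r_p·cos α = 36.414000·cos 16.111° = 34.983873
roll angle φ = 32.853° = 0.57339302 rad
x = r_b·(cos φ + φ·sin φ) = 40.270725
y = r_b·(sin φ − φ·cos φ) = 2.126951

x=40.270725 y=2.126951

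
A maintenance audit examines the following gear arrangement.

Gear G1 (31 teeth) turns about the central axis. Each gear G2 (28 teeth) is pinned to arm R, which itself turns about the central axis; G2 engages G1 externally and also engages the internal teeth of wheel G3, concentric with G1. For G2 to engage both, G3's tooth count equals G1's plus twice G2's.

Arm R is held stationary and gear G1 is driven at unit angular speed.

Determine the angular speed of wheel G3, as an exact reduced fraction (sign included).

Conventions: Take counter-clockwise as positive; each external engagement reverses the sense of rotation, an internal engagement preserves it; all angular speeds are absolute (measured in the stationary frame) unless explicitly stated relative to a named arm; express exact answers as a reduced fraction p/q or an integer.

planetary set (31T centre, 28T on arm, 87T internal) — Willis relation
ring teeth: 31 + 2·28 = 87
31(ω_sun−ω_arm) = −87(ω_ring−ω_arm),  ω_arm = 0, ω_sun = 1
ω_ring = 0 − (31/87)(1−0) = -31/87
exact speed ratio = -31/87

-31/87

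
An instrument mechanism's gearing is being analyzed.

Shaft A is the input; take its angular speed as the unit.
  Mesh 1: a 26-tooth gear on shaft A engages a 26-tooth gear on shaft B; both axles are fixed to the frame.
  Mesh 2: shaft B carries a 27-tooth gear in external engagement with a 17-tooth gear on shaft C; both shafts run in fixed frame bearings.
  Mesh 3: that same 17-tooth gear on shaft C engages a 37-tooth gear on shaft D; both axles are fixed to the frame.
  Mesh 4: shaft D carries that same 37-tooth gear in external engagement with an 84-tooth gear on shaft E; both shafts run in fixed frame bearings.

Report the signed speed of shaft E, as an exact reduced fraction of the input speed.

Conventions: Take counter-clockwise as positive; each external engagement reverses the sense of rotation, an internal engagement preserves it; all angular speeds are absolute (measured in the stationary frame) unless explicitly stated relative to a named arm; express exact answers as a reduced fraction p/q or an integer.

9/28

4-mesh fixed-axis compound train (all bearings frame-fixed)
mesh 1 [26T→26T]: |ω|/ω_in = 1×26/26 = 1, sense flips to −
mesh 2 [27T→17T]: |ω|/ω_in = 1×27/17 = 27/17, sense flips to +
mesh 3 [17T→37T]: |ω|/ω_in = (27/17)×17/37 = 27/37, sense flips to −
mesh 4 [37T→84T]: |ω|/ω_in = (27/37)×37/84 = 9/28, sense flips to +
signed output speed (× input speed) = 9/28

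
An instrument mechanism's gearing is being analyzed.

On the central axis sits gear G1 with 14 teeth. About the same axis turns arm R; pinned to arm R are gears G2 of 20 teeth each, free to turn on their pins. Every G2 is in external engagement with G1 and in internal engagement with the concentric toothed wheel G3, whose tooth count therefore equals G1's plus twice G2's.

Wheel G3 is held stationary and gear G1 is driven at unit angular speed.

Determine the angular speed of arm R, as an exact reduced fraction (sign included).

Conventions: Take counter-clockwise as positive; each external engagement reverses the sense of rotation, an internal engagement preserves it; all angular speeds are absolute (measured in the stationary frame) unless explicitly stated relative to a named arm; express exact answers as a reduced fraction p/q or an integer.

7/34

topology: planetary set — G1 14T / G2 20T / G3 54T, arm = carrier (Willis)
ring teeth: 14 + 2·20 = 54
14(ω_sun−ω_arm) = −54(ω_ring−ω_arm),  ω_ring = 0, ω_sun = 1
14(1−ω_arm) = −54(0−ω_arm)  ⇒  68·ω_arm = 14  ⇒  ω_arm = 7/34
exact speed ratio = 7/34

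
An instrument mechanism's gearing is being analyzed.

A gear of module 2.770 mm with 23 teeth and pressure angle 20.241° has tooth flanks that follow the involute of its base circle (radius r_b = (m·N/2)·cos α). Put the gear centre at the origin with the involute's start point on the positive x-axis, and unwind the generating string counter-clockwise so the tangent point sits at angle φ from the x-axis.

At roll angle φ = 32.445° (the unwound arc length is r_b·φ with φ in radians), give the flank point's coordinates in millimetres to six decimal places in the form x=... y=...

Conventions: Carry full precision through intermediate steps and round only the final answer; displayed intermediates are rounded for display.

topology: single-mesh involute geometry — m = 2.770, N = 23
pitch radius r_p = m·N/2 = 2.770·23/2 = 31.855000
base radius r_b = r_p·cos α = 31.855000·cos 20.241° = 29.887817
roll angle φ = 32.445° = 0.56627208 rad
x = r_b·(cos φ + φ·sin φ) = 34.302426
y = r_b·(sin φ − φ·cos φ) = 1.751692

x=34.302426 y=1.751692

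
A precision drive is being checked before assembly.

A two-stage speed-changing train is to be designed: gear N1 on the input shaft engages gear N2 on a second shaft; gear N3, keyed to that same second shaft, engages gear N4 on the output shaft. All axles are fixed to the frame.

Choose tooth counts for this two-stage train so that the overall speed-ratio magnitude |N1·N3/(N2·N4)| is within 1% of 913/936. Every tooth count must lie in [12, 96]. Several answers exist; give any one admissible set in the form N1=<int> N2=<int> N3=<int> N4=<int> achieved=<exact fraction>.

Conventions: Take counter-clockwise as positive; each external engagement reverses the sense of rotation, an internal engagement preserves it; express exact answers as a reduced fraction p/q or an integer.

2-stage fixed-axis compound train for ratio 913/936
target = 913/936 in lowest terms: an exact hit needs N1·N3 = k·913 and N2·N4 = k·936 for one integer k, every count in [12, 96]; additionally prefer no 1:1 stage (N1 ≠ N2, N3 ≠ N4)
k = 1: no 1:1-free in-range split of k·913 and k·936 into factor pairs; take k = 2
k = 2: N1·N3 = 1826 = 22·83, N2·N4 = 1872 = 24·78
achieved = 22·83/(24·78) = 913/936; |achieved − target| = 0 ≤ 913/93600 ✓

N1=22 N2=24 N3=83 N4=78 achieved=913/936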